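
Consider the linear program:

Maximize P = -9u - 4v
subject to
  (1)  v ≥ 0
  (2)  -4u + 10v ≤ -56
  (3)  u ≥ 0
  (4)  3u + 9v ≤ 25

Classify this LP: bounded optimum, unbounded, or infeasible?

infeasible

The boundaries v = 0 and -4u + 10v = -56 meet at (14, 0), but that point violates 3u + 9v ≤ 25. Every candidate vertex is excluded by some other constraint, so the feasible region is empty.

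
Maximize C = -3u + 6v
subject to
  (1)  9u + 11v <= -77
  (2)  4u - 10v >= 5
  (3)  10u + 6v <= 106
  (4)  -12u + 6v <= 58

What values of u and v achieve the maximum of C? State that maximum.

u = -305/48, v = -73/24, maximum C = 13/16

Corner points and C = -3u + 6v:
  (-715/134, -353/134) → C = 27/134
  (407/14, -431/14) → C = -3807/14
  (-305/48, -73/24) → C = 13/16
The feasible region is unbounded (it extends along (-1, -2), (3, -5)), but C strictly decreases along every unbounded feasible direction, so there is no improving ray and the maximum is attained at a vertex.

The optimum lies where 4u - 10v = 5 and -12u + 6v = 58.
Solving simultaneously gives u = -305/48, v = -73/24.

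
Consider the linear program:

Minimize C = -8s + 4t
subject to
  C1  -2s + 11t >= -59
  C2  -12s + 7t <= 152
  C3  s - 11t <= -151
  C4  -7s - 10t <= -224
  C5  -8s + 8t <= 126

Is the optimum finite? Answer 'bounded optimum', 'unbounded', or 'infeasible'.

unbounded

From the feasible point (210, 361/11), moving in the direction (8, 8) keeps every constraint satisfied while C decreases without bound.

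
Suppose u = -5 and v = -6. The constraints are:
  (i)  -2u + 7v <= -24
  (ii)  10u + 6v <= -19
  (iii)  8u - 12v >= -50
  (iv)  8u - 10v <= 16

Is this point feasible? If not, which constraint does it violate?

not feasible — violates (iv)

Constraint (iv): 8u - 10v = 20, which is not ≤ 16. All other constraints are satisfied.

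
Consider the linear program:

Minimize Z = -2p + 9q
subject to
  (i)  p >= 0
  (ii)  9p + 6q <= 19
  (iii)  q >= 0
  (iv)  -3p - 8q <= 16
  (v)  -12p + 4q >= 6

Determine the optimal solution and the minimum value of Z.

Feasible corners and Z = -2p + 9q:
  (0, 19/6) → Z = 57/2
  (0, 3/2) → Z = 27/2
  (10/27, 47/18) → Z = 1229/54

At the optimal vertex, p = 0 and -12p + 4q = 6.
Solving simultaneously gives p = 0, q = 3/2.

p = 0, q = 3/2, minimum Z = 27/2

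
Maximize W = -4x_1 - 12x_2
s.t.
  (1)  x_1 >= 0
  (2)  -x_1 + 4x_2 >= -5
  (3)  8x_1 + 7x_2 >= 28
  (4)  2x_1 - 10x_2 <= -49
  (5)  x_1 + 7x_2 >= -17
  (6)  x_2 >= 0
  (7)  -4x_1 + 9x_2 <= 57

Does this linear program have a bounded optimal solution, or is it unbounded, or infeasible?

bounded optimum

Extreme points and W = -4x_1 - 12x_2:
  (0, 49/10) → W = -294/5
  (0, 19/3) → W = -76
  (123, 59/2) → W = -846
The feasible region has finitely many vertices and no improving ray; the maximum is -294/5 at (0, 49/10).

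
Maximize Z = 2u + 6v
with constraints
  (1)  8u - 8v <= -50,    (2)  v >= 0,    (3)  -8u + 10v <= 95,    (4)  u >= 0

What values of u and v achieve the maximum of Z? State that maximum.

Corner points and Z = 2u + 6v:
  (65/4, 45/2) → Z = 335/2
  (0, 25/4) → Z = 75/2
  (0, 19/2) → Z = 57

u = 65/4, v = 45/2, maximum Z = 335/2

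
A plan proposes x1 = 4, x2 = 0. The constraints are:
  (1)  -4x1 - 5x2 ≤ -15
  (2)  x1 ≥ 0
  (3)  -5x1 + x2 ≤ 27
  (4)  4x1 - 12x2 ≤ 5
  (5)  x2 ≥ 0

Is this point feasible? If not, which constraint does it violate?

Constraint (4): 4x1 - 12x2 = 16, which is not ≤ 5. All other constraints are satisfied.

not feasible — violates (4)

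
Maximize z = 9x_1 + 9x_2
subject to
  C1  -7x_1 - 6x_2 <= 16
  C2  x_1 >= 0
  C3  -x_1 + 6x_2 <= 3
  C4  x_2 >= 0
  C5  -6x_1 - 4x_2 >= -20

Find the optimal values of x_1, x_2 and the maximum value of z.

Extreme points and z = 9x_1 + 9x_2:
  (0, 1/2) → z = 9/2
  (0, 0) → z = 0
  (27/10, 19/20) → z = 657/20
  (10/3, 0) → z = 30

The binding constraints are -x_1 + 6x_2 = 3 and -6x_1 - 4x_2 = -20.
Solving simultaneously gives x_1 = 27/10, x_2 = 19/20.

x_1 = 27/10, x_2 = 19/20, maximum z = 657/20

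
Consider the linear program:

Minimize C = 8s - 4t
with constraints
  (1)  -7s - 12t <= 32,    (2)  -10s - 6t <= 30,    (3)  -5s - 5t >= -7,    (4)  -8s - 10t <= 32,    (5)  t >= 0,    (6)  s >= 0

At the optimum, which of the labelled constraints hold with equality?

Vertices and C = 8s - 4t:
  (7/5, 0) → C = 56/5
  (0, 7/5) → C = -28/5
  (0, 0) → C = 0

The minimum is at (0, 7/5). Substituting into each constraint, equality holds for (3) and (6); the remaining constraints have slack.

(3) and (6)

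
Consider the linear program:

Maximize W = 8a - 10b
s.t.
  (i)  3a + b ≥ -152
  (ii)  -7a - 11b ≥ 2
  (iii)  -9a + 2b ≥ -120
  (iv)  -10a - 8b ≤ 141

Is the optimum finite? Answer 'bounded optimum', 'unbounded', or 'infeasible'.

Vertices and W = 8a - 10b:
  (1316/113, -858/113) → W = 19108/113
  (-1535/54, 967/54) → W = -10975/27
  (339/46, -2469/92) → W = 15057/46
The feasible region has finitely many vertices and no improving ray; the maximum is 15057/46 at (339/46, -2469/92).

bounded optimum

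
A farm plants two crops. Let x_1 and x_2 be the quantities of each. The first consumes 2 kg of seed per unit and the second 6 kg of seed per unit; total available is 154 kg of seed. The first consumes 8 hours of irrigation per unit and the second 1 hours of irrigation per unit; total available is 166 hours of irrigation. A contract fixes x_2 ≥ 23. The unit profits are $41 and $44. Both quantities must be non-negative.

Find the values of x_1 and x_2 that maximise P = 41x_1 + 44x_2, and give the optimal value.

x_1 = 8, x_2 = 23, maximum P = 1340

Feasible corners and P = 41x_1 + 44x_2:
  (0, 77/3) → P = 3388/3
  (0, 23) → P = 1012
  (8, 23) → P = 1340

The optimum lies where 2x_1 + 6x_2 = 154 and x_2 = 23.
Solving simultaneously gives x_1 = 8, x_2 = 23.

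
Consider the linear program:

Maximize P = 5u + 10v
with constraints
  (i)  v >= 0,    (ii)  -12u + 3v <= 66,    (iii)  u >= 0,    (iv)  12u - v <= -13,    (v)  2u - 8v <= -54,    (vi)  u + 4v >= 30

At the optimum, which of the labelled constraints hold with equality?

Vertices and P = 5u + 10v:
  (0, 22) → P = 220
  (9/8, 53/2) → P = 2165/8
  (0, 13) → P = 130

The maximum is at (9/8, 53/2). Substituting into each constraint, equality holds for (ii) and (iv); the remaining constraints have slack.

(ii) and (iv)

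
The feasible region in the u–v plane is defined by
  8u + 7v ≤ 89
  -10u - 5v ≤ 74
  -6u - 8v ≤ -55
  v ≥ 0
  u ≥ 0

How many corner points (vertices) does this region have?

4

Intersecting each pair of boundary lines and keeping only the points that satisfy every inequality leaves:
  (89/8, 0)
  (0, 89/7)
  (55/6, 0)
  (0, 55/8)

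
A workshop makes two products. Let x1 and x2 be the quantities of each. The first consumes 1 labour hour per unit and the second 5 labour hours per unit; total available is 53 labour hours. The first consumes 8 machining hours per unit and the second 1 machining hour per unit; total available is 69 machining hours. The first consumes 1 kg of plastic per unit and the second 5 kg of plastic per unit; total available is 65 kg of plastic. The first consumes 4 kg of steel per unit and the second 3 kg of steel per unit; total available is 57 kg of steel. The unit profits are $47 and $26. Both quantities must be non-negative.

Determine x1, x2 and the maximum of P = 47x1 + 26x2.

Corner points and P = 47x1 + 26x2:
  (0, 0) → P = 0
  (0, 53/5) → P = 1378/5
  (69/8, 0) → P = 3243/8
  (126/17, 155/17) → P = 9952/17
  (15/2, 9) → P = 1173/2

The optimum lies where 8x1 + x2 = 69 and 4x1 + 3x2 = 57.
Solving simultaneously gives x1 = 15/2, x2 = 9.

x1 = 15/2, x2 = 9, maximum P = 1173/2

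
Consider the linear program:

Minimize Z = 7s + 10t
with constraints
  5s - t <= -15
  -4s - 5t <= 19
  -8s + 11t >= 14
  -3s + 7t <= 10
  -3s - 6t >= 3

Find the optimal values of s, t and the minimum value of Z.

Feasible corners and Z = 7s + 10t:
  (-151/47, -50/47) → Z = -1557/47
  (-95/32, 5/32) → Z = -615/32
  (-93/28, -8/7) → Z = -971/28
  (-183/43, -17/43) → Z = -1451/43

The optimum lies where -4s - 5t = 19 and -8s + 11t = 14.
Solving simultaneously gives s = -93/28, t = -8/7.

s = -93/28, t = -8/7, minimum Z = -971/28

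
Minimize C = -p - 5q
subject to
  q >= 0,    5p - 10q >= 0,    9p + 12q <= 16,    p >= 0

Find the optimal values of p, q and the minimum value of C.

p = 16/15, q = 8/15, minimum C = -56/15

Vertices and C = -p - 5q:
  (0, 0) → C = 0
  (16/9, 0) → C = -16/9
  (16/15, 8/15) → C = -56/15

At the optimal vertex, 5p - 10q = 0 and 9p + 12q = 16.
Solving simultaneously gives p = 16/15, q = 8/15.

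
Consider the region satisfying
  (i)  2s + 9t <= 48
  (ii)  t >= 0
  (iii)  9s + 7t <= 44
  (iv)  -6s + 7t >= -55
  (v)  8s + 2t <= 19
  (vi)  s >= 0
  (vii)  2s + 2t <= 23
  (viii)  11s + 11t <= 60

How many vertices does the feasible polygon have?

Intersecting each pair of boundary lines and keeping only the points that satisfy every inequality leaves:
  (0, 16/3)
  (12/77, 408/77)
  (19/8, 0)
  (0, 0)
  (89/66, 271/66)

5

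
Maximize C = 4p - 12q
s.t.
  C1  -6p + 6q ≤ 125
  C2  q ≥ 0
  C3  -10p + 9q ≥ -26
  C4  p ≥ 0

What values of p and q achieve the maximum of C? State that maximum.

p = 13/5, q = 0, maximum C = 52/5

Vertices and C = 4p - 12q:
  (427/2, 703/3) → C = -1958
  (0, 125/6) → C = -250
  (13/5, 0) → C = 52/5
  (0, 0) → C = 0

The binding constraints are q = 0 and -10p + 9q = -26.
Solving simultaneously gives p = 13/5, q = 0.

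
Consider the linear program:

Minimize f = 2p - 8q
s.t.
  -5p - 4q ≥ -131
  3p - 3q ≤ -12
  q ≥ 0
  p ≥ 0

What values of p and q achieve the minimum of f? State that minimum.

p = 0, q = 131/4, minimum f = -262

Extreme points and f = 2p - 8q:
  (115/9, 151/9) → f = -326/3
  (0, 131/4) → f = -262
  (0, 4) → f = -32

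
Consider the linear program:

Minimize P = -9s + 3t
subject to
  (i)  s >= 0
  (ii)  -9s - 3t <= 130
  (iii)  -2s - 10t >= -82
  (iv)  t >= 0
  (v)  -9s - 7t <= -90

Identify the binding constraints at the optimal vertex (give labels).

Extreme points and P = -9s + 3t:
  (41, 0) → P = -369
  (163/38, 279/38) → P = -315/19
  (10, 0) → P = -90

The minimum is at (41, 0). Substituting into each constraint, equality holds for (iii) and (iv); the remaining constraints have slack.

(iii) and (iv)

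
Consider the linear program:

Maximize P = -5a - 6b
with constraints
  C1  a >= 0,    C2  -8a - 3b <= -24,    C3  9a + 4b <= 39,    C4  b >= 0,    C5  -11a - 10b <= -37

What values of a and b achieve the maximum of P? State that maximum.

a = 37/11, b = 0, maximum P = -185/11

Vertices and P = -5a - 6b:
  (0, 8) → P = -48
  (0, 39/4) → P = -117/2
  (129/47, 32/47) → P = -837/47
  (13/3, 0) → P = -65/3
  (37/11, 0) → P = -185/11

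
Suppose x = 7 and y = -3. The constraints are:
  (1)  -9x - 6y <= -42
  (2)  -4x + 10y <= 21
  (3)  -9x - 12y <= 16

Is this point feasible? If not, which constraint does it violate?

(1): -45 ≤ -42 ✓
(2): -58 ≤ 21 ✓
(3): -27 ≤ 16 ✓

feasible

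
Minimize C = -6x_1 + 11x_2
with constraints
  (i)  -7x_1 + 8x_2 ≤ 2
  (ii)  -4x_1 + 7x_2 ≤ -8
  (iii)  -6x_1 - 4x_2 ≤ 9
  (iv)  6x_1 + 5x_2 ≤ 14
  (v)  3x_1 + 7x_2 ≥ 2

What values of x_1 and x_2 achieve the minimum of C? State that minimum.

x_1 = 88/27, x_2 = -10/9, minimum C = -286/9

Corner points and C = -6x_1 + 11x_2:
  (69/31, 4/31) → C = -370/31
  (10/7, -16/49) → C = -596/49
  (88/27, -10/9) → C = -286/9

The binding constraints are 6x_1 + 5x_2 = 14 and 3x_1 + 7x_2 = 2.
Solving simultaneously gives x_1 = 88/27, x_2 = -10/9.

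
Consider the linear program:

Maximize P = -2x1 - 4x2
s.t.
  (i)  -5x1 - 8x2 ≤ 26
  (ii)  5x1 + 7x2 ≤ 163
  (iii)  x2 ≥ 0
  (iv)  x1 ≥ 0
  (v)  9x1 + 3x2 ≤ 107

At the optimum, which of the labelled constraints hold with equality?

(iii) and (iv)

Corner points and P = -2x1 - 4x2:
  (0, 163/7) → P = -652/7
  (65/12, 233/12) → P = -177/2
  (0, 0) → P = 0
  (107/9, 0) → P = -214/9

The maximum is at (0, 0). Substituting into each constraint, equality holds for (iii) and (iv); the remaining constraints have slack.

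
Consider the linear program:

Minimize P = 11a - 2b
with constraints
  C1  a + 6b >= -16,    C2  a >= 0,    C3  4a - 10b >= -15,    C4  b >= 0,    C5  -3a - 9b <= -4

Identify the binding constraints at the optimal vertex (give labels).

Extreme points and P = 11a - 2b:
  (0, 3/2) → P = -3
  (0, 4/9) → P = -8/9
  (4/3, 0) → P = 44/3
The feasible region is unbounded (it extends along (5, 2), (1, 0)), but P strictly increases along every unbounded feasible direction, so there is no improving ray and the minimum is attained at a vertex.

The minimum is at (0, 3/2). Substituting into each constraint, equality holds for C2 and C3; the remaining constraints have slack.

C2 and C3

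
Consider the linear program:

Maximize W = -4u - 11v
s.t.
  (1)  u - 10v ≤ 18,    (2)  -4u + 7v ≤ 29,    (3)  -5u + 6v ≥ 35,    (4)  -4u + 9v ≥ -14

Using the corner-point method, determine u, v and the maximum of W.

u = -416/33, v = -101/33, maximum W = 925/11

The binding constraints are u - 10v = 18 and -4u + 7v = 29.
Solving simultaneously gives u = -416/33, v = -101/33.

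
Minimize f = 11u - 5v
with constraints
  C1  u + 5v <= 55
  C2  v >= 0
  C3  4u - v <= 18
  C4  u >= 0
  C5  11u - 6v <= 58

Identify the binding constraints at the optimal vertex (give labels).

Feasible corners and f = 11u - 5v:
  (145/21, 202/21) → f = 195/7
  (0, 11) → f = -55
  (9/2, 0) → f = 99/2
  (0, 0) → f = 0

The minimum is at (0, 11). Substituting into each constraint, equality holds for C1 and C4; the remaining constraints have slack.

C1 and C4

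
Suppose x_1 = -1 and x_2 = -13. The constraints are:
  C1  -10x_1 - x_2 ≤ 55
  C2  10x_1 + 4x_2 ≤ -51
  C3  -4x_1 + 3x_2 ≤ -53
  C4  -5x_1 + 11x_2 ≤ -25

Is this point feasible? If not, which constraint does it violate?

Constraint C3: -4x_1 + 3x_2 = -35, which is not ≤ -53. All other constraints are satisfied.

not feasible — violates C3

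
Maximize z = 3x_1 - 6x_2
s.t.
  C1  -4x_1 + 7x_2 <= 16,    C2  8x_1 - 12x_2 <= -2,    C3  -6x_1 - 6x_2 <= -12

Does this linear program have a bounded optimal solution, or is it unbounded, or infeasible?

Extreme points and z = 3x_1 - 6x_2:
  (89/4, 15) → z = -93/4
  (-2/11, 24/11) → z = -150/11
  (11/10, 9/10) → z = -21/10
The feasible region has finitely many vertices and no improving ray; the maximum is -21/10 at (11/10, 9/10).

bounded optimum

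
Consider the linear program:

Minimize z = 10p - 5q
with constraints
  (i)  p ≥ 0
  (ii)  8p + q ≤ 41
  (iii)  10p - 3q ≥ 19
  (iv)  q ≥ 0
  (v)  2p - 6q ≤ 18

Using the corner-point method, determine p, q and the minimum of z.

p = 71/17, q = 129/17, minimum z = 65/17

Corner points and z = 10p - 5q:
  (71/17, 129/17) → z = 65/17
  (41/8, 0) → z = 205/4
  (19/10, 0) → z = 19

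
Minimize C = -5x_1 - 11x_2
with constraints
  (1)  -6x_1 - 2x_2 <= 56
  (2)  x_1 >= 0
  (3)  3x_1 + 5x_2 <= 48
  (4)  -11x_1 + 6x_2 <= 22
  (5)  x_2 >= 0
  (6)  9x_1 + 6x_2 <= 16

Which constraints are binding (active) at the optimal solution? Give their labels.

Corner points and C = -5x_1 - 11x_2:
  (0, 0) → C = 0
  (0, 8/3) → C = -88/3
  (16/9, 0) → C = -80/9

The minimum is at (0, 8/3). Substituting into each constraint, equality holds for (2) and (6); the remaining constraints have slack.

(2) and (6)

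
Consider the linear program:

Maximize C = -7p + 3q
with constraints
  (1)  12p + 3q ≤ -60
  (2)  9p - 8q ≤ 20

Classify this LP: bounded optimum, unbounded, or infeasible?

From the feasible point (-140/41, -260/41), moving in the direction (-3, 12) keeps every constraint satisfied while C increases without bound.

unbounded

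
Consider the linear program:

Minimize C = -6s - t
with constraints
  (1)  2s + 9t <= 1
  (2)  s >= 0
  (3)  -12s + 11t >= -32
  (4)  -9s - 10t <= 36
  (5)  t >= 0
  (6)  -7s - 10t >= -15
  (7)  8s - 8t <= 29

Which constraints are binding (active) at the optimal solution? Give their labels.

Extreme points and C = -6s - t:
  (0, 1/9) → C = -1/9
  (1/2, 0) → C = -3
  (0, 0) → C = 0

The minimum is at (1/2, 0). Substituting into each constraint, equality holds for (1) and (5); the remaining constraints have slack.

(1) and (5)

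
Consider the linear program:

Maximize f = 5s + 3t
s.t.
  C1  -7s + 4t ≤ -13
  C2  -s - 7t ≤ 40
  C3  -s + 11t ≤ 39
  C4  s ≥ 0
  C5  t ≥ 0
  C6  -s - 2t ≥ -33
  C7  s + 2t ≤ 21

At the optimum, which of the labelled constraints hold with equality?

Vertices and f = 5s + 3t:
  (299/73, 286/73) → f = 2353/73
  (13/7, 0) → f = 65/7
  (153/13, 60/13) → f = 945/13
  (21, 0) → f = 105

The maximum is at (21, 0). Substituting into each constraint, equality holds for C5 and C7; the remaining constraints have slack.

C5 and C7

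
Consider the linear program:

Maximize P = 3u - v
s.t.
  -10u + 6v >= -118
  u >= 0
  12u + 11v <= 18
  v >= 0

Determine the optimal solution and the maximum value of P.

Vertices and P = 3u - v:
  (0, 18/11) → P = -18/11
  (0, 0) → P = 0
  (3/2, 0) → P = 9/2

The optimum lies where 12u + 11v = 18 and v = 0.
Solving simultaneously gives u = 3/2, v = 0.

u = 3/2, v = 0, maximum P = 9/2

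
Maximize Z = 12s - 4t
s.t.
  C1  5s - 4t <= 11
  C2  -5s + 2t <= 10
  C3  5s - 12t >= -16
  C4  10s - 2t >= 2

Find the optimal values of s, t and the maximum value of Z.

s = 49/10, t = 27/8, maximum Z = 453/10

Extreme points and Z = 12s - 4t:
  (49/10, 27/8) → Z = 453/10
  (-7/15, -10/3) → Z = 116/15
  (28/55, 17/11) → Z = -4/55

The binding constraints are 5s - 4t = 11 and 5s - 12t = -16.
Solving simultaneously gives s = 49/10, t = 27/8.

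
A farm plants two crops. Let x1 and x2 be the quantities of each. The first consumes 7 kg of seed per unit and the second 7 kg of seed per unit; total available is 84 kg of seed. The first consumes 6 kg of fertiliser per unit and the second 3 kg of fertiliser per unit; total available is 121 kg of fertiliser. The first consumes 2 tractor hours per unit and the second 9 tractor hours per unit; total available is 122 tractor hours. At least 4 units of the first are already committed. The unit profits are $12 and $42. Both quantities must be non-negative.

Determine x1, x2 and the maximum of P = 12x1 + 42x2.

Extreme points and P = 12x1 + 42x2:
  (12, 0) → P = 144
  (4, 0) → P = 48
  (4, 8) → P = 384

x1 = 4, x2 = 8, maximum P = 384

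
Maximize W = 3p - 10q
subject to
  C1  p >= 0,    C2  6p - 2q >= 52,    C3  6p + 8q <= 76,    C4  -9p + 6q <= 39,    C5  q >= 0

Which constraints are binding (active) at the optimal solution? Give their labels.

Vertices and W = 3p - 10q:
  (142/15, 12/5) → W = 22/5
  (26/3, 0) → W = 26
  (38/3, 0) → W = 38

The maximum is at (38/3, 0). Substituting into each constraint, equality holds for C3 and C5; the remaining constraints have slack.

C3 and C5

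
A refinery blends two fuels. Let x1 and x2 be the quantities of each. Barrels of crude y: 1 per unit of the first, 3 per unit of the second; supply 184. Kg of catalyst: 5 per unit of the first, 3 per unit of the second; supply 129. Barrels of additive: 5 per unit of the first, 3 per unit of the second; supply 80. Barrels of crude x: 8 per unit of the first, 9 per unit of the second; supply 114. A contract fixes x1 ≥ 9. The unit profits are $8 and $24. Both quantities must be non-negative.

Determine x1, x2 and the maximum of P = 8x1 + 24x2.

x1 = 9, x2 = 14/3, maximum P = 184

At the optimal vertex, 8x1 + 9x2 = 114 and x1 = 9.
Solving simultaneously gives x1 = 9, x2 = 14/3.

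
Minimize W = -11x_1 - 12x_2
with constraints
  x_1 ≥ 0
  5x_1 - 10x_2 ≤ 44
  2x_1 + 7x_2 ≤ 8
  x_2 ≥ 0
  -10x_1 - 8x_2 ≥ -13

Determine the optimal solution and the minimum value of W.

x_1 = 1/2, x_2 = 1, minimum W = -35/2

Feasible corners and W = -11x_1 - 12x_2:
  (0, 8/7) → W = -96/7
  (0, 0) → W = 0
  (1/2, 1) → W = -35/2
  (13/10, 0) → W = -143/10

At the optimal vertex, 2x_1 + 7x_2 = 8 and -10x_1 - 8x_2 = -13.
Solving simultaneously gives x_1 = 1/2, x_2 = 1.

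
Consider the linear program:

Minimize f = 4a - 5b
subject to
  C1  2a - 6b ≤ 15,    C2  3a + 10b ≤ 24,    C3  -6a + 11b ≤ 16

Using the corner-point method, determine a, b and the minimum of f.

Extreme points and f = 4a - 5b:
  (147/19, 3/38) → f = 1161/38
  (-261/14, -61/7) → f = -31
  (104/93, 64/31) → f = -544/93

The binding constraints are 2a - 6b = 15 and -6a + 11b = 16.
Solving simultaneously gives a = -261/14, b = -61/7.

a = -261/14, b = -61/7, minimum f = -31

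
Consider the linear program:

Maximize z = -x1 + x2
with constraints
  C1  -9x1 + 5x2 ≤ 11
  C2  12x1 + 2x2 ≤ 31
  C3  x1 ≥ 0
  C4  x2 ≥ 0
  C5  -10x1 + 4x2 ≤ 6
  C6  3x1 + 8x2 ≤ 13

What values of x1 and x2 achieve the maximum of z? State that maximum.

Extreme points and z = -x1 + x2:
  (31/12, 0) → z = -31/12
  (37/15, 7/10) → z = -53/30
  (0, 0) → z = 0
  (0, 3/2) → z = 3/2
  (1/23, 37/23) → z = 36/23

x1 = 1/23, x2 = 37/23, maximum z = 36/23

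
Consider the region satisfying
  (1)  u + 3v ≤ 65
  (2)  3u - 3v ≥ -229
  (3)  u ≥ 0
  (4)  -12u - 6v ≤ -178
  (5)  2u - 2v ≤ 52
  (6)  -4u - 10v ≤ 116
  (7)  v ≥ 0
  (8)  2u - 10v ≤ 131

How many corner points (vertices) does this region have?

4

Intersecting each pair of boundary lines and keeping only the points that satisfy every inequality leaves:
  (24/5, 301/15)
  (143/4, 39/4)
  (89/6, 0)
  (26, 0)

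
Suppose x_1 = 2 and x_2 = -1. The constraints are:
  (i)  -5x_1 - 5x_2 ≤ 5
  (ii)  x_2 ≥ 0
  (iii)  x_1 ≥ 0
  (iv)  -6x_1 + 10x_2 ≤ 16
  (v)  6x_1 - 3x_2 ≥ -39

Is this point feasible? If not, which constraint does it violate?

not feasible — violates (ii)

Constraint (ii): x_2 = -1, which is not ≥ 0. All other constraints are satisfied.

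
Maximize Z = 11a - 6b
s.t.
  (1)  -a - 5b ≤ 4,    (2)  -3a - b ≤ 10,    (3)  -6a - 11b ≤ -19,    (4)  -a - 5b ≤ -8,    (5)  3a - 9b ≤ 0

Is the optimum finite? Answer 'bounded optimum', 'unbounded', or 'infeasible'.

unbounded

From the feasible point (-43/9, 13/3), moving in the direction (9, 3) keeps every constraint satisfied while Z increases without bound.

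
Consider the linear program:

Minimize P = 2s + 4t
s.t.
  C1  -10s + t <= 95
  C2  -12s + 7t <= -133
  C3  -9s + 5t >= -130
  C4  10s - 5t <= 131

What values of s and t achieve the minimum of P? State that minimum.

s = -605/41, t = -2155/41, minimum P = -9830/41

Corner points and P = 2s + 4t:
  (-399/29, -1235/29) → P = -5738/29
  (-605/41, -2155/41) → P = -9830/41
  (126/5, 121/5) → P = 736/5
  (1, -121/5) → P = -474/5

At the optimal vertex, -10s + t = 95 and -9s + 5t = -130.
Solving simultaneously gives s = -605/41, t = -2155/41.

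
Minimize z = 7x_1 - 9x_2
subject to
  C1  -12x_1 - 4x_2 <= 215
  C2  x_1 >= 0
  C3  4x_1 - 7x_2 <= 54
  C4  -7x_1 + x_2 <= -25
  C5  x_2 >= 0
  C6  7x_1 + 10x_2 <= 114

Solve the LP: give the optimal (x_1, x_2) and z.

x_1 = 52/11, x_2 = 89/11, minimum z = -437/11

Feasible corners and z = 7x_1 - 9x_2:
  (27/2, 0) → z = 189/2
  (1338/89, 78/89) → z = 8664/89
  (25/7, 0) → z = 25
  (52/11, 89/11) → z = -437/11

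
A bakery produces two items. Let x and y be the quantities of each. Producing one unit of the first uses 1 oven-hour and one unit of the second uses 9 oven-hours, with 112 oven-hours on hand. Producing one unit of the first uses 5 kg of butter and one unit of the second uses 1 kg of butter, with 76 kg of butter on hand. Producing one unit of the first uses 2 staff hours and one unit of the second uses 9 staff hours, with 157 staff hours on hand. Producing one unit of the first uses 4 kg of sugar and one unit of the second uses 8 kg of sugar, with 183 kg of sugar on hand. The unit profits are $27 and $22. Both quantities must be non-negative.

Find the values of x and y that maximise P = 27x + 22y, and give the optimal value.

x = 13, y = 11, maximum P = 593

Extreme points and P = 27x + 22y:
  (0, 0) → P = 0
  (0, 112/9) → P = 2464/9
  (76/5, 0) → P = 2052/5
  (13, 11) → P = 593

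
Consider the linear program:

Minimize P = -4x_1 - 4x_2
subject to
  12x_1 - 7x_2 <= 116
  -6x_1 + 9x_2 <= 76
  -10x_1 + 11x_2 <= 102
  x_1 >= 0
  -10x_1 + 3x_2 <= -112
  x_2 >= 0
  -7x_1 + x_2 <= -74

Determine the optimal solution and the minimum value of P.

x_1 = 788/33, x_2 = 268/11, minimum P = -6368/33

Feasible corners and P = -4x_1 - 4x_2:
  (788/33, 268/11) → P = -6368/33
  (218/17, 92/17) → P = -1240/17
  (103/6, 179/9) → P = -1334/9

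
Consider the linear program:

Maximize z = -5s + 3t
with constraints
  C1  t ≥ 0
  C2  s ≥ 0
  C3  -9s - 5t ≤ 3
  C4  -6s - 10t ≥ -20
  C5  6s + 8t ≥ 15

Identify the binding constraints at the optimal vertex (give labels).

C2 and C4

Corner points and z = -5s + 3t:
  (10/3, 0) → z = -50/3
  (5/2, 0) → z = -25/2
  (0, 2) → z = 6
  (0, 15/8) → z = 45/8

The maximum is at (0, 2). Substituting into each constraint, equality holds for C2 and C4; the remaining constraints have slack.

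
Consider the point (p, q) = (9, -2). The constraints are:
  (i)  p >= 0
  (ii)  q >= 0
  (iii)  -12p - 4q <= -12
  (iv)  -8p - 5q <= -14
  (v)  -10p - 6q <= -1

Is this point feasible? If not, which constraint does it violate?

not feasible — violates (ii)

Constraint (ii): q = -2, which is not ≥ 0. All other constraints are satisfied.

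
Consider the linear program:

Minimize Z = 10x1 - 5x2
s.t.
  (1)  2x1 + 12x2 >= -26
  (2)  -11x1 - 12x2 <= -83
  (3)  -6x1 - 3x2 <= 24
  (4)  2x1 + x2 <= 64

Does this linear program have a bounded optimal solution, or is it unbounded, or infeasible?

unbounded

From the feasible point (109/9, -113/27), moving in the direction (-3, 6) keeps every constraint satisfied while Z decreases without bound.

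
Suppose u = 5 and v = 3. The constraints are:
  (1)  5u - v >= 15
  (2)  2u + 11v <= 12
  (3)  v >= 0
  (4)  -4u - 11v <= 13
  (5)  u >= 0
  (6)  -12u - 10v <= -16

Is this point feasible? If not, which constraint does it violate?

not feasible — violates (2)

Constraint (2): 2u + 11v = 43, which is not ≤ 12. All other constraints are satisfied.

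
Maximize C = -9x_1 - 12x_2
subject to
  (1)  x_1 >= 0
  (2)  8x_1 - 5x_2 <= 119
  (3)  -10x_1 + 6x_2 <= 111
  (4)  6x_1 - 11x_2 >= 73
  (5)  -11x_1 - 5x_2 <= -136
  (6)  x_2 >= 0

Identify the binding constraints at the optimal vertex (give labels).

(5) and (6)

Corner points and C = -9x_1 - 12x_2:
  (472/29, 65/29) → C = -5028/29
  (119/8, 0) → C = -1071/8
  (1861/151, 13/151) → C = -16905/151
  (136/11, 0) → C = -1224/11

The maximum is at (136/11, 0). Substituting into each constraint, equality holds for (5) and (6); the remaining constraints have slack.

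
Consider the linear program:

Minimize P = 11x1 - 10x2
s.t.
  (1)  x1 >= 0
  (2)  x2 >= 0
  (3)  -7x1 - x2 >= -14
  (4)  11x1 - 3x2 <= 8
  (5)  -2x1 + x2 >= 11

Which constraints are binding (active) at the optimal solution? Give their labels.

(1) and (3)

Feasible corners and P = 11x1 - 10x2:
  (0, 14) → P = -140
  (0, 11) → P = -110
  (1/3, 35/3) → P = -113

The minimum is at (0, 14). Substituting into each constraint, equality holds for (1) and (3); the remaining constraints have slack.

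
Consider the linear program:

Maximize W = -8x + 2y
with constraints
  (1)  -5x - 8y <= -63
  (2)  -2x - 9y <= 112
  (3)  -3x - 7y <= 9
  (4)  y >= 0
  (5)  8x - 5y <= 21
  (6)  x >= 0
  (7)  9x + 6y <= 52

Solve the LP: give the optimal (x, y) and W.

x = 0, y = 26/3, maximum W = 52/3

Extreme points and W = -8x + 2y:
  (0, 63/8) → W = 63/4
  (19/21, 307/42) → W = 155/21
  (0, 26/3) → W = 52/3

The optimum lies where x = 0 and 9x + 6y = 52.
Solving simultaneously gives x = 0, y = 26/3.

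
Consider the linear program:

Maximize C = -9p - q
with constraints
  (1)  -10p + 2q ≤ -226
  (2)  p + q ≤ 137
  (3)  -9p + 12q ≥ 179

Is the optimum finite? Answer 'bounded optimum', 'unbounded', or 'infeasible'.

bounded optimum

Vertices and C = -9p - q:
  (125/3, 286/3) → C = -1411/3
  (1535/51, 1912/51) → C = -15727/51
  (1465/21, 1412/21) → C = -14597/21
The feasible region has finitely many vertices and no improving ray; the maximum is -15727/51 at (1535/51, 1912/51).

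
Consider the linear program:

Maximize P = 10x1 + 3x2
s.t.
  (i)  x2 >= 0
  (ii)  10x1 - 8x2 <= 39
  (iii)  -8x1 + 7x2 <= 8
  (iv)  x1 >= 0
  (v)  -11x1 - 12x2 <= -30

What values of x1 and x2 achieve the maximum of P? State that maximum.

x1 = 337/6, x2 = 196/3, maximum P = 2273/3

Feasible corners and P = 10x1 + 3x2:
  (39/10, 0) → P = 39
  (30/11, 0) → P = 300/11
  (337/6, 196/3) → P = 2273/3
  (114/173, 328/173) → P = 2124/173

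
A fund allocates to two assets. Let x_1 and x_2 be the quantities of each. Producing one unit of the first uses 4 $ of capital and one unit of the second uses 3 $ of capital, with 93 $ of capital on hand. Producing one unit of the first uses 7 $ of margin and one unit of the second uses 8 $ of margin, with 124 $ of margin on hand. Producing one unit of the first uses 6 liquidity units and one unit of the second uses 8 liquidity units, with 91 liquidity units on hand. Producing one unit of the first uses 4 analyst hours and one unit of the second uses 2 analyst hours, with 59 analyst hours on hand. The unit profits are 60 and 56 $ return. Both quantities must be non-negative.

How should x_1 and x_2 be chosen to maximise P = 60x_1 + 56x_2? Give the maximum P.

Corner points and P = 60x_1 + 56x_2:
  (0, 0) → P = 0
  (0, 91/8) → P = 637
  (59/4, 0) → P = 885
  (29/2, 1/2) → P = 898

The binding constraints are 6x_1 + 8x_2 = 91 and 4x_1 + 2x_2 = 59.
Solving simultaneously gives x_1 = 29/2, x_2 = 1/2.

x_1 = 29/2, x_2 = 1/2, maximum P = 898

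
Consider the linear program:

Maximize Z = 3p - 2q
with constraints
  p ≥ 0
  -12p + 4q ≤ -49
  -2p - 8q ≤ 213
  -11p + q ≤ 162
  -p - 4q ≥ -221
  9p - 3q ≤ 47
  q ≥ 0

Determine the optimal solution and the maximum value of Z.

p = 47/9, q = 0, maximum Z = 47/3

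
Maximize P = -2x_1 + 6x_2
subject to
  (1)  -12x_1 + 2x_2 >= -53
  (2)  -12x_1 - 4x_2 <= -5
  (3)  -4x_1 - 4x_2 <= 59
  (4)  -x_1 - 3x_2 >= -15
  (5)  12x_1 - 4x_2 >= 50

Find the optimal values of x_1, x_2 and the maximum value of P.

x_1 = 14/3, x_2 = 3/2, maximum P = -1/3

Vertices and P = -2x_1 + 6x_2:
  (37/12, -8) → P = -325/6
  (14/3, 3/2) → P = -1/3
  (55/24, -45/8) → P = -115/3

At the optimal vertex, -12x_1 + 2x_2 = -53 and 12x_1 - 4x_2 = 50.
Solving simultaneously gives x_1 = 14/3, x_2 = 3/2.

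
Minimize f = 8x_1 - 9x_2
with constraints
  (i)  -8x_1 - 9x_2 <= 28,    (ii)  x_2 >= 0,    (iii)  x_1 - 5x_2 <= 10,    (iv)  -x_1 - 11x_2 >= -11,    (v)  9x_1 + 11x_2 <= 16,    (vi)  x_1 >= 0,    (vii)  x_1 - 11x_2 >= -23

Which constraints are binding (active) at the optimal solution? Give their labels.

Vertices and f = 8x_1 - 9x_2:
  (16/9, 0) → f = 128/9
  (0, 0) → f = 0
  (5/8, 83/88) → f = -307/88
  (0, 1) → f = -9

The minimum is at (0, 1). Substituting into each constraint, equality holds for (iv) and (vi); the remaining constraints have slack.

(iv) and (vi)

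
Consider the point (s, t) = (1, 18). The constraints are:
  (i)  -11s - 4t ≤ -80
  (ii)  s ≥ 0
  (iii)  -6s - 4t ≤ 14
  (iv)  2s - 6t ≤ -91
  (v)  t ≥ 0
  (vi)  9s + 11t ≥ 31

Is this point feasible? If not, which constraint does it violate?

feasible

(i): -83 ≤ -80 ✓
(ii): 1 ≥ 0 ✓
(iii): -78 ≤ 14 ✓
(iv): -106 ≤ -91 ✓
(v): 18 ≥ 0 ✓
(vi): 207 ≥ 31 ✓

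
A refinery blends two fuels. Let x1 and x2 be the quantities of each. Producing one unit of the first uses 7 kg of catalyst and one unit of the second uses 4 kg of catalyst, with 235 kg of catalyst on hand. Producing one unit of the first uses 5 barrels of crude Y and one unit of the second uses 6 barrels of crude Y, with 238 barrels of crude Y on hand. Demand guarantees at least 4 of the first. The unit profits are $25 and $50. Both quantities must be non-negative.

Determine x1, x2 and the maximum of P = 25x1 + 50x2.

x1 = 4, x2 = 109/3, maximum P = 5750/3

Extreme points and P = 25x1 + 50x2:
  (235/7, 0) → P = 5875/7
  (4, 0) → P = 100
  (229/11, 491/22) → P = 18000/11
  (4, 109/3) → P = 5750/3

The binding constraints are 5x1 + 6x2 = 238 and x1 = 4.
Solving simultaneously gives x1 = 4, x2 = 109/3.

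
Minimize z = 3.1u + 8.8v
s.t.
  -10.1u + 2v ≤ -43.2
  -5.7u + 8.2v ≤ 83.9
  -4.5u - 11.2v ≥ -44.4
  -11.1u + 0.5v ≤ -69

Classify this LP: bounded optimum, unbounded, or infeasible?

unbounded

From the feasible point (26500/4219, 6078/4219), moving in the direction (11.2, -4.5) keeps every constraint satisfied while z decreases without bound.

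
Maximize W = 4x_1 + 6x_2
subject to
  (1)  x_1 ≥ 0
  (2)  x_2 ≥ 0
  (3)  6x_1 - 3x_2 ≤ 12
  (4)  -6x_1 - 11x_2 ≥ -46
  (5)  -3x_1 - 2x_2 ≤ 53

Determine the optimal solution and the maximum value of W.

Feasible corners and W = 4x_1 + 6x_2:
  (0, 0) → W = 0
  (0, 46/11) → W = 276/11
  (2, 0) → W = 8
  (45/14, 17/7) → W = 192/7

The binding constraints are 6x_1 - 3x_2 = 12 and -6x_1 - 11x_2 = -46.
Solving simultaneously gives x_1 = 45/14, x_2 = 17/7.

x_1 = 45/14, x_2 = 17/7, maximum W = 192/7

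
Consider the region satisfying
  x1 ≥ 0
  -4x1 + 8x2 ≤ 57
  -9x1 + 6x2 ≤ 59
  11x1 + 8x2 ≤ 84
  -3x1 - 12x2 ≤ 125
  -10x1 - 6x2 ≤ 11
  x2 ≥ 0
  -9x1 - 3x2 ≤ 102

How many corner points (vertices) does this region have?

4

Intersecting each pair of boundary lines and keeping only the points that satisfy every inequality leaves:
  (0, 57/8)
  (0, 0)
  (9/5, 321/40)
  (84/11, 0)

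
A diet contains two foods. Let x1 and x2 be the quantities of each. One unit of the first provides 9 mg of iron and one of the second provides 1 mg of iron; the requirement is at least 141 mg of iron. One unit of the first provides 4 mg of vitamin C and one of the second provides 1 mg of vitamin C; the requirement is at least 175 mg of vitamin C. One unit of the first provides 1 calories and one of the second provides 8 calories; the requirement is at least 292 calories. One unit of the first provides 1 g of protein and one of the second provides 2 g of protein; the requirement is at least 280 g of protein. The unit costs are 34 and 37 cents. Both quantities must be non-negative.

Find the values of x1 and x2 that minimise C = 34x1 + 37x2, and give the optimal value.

Extreme points and C = 34x1 + 37x2:
  (0, 175) → C = 6475
  (292, 0) → C = 9928
  (10, 135) → C = 5335
  (276, 2) → C = 9458
The feasible region is unbounded (it extends along (0, 1), (1, 0)), but C strictly increases along every unbounded feasible direction, so there is no improving ray and the minimum is attained at a vertex.

At the optimal vertex, 4x1 + x2 = 175 and x1 + 2x2 = 280.
Solving simultaneously gives x1 = 10, x2 = 135.

x1 = 10, x2 = 135, minimum C = 5335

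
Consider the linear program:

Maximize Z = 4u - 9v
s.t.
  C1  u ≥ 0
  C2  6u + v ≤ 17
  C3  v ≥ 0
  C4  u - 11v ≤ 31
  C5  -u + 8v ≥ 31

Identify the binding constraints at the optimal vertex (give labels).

C2 and C5

Corner points and Z = 4u - 9v:
  (0, 17) → Z = -153
  (0, 31/8) → Z = -279/8
  (15/7, 29/7) → Z = -201/7

The maximum is at (15/7, 29/7). Substituting into each constraint, equality holds for C2 and C5; the remaining constraints have slack.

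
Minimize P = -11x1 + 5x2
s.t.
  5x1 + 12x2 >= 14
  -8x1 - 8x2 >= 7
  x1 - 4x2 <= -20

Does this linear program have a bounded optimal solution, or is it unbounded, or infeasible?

bounded optimum

Vertices and P = -11x1 + 5x2:
  (-23/4, 57/16) → P = 1297/16
  (-47/10, 153/40) → P = 2833/40
The feasible region has finitely many vertices and no improving ray; the minimum is 2833/40 at (-47/10, 153/40).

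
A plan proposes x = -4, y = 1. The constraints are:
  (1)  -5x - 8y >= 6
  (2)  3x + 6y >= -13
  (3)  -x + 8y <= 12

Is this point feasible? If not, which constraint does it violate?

feasible

(1): 12 ≥ 6 ✓
(2): -6 ≥ -13 ✓
(3): 12 ≤ 12 ✓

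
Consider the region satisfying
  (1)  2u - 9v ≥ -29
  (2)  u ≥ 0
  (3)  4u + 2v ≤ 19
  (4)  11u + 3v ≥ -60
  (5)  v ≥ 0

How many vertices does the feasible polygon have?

Pairwise boundary intersections that survive every other constraint:
  (0, 29/9)
  (113/40, 77/20)
  (0, 0)
  (19/4, 0)

4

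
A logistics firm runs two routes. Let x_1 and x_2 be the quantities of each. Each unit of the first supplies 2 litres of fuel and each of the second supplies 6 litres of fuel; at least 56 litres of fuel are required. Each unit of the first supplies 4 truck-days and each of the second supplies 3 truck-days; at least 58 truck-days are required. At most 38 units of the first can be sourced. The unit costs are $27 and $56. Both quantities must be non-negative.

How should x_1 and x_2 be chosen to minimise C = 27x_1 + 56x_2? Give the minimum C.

x_1 = 10, x_2 = 6, minimum C = 606

Vertices and C = 27x_1 + 56x_2:
  (0, 58/3) → C = 3248/3
  (28, 0) → C = 756
  (38, 0) → C = 1026
  (10, 6) → C = 606
The feasible region is unbounded (it extends along (0, 1)), but C strictly increases along every unbounded feasible direction, so there is no improving ray and the minimum is attained at a vertex.

At the optimal vertex, 2x_1 + 6x_2 = 56 and 4x_1 + 3x_2 = 58.
Solving simultaneously gives x_1 = 10, x_2 = 6.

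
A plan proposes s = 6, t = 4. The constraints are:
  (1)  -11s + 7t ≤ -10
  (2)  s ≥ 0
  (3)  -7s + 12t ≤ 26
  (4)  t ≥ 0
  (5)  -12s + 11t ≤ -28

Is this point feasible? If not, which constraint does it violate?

(1): -38 ≤ -10 ✓
(2): 6 ≥ 0 ✓
(3): 6 ≤ 26 ✓
(4): 4 ≥ 0 ✓
(5): -28 ≤ -28 ✓

feasible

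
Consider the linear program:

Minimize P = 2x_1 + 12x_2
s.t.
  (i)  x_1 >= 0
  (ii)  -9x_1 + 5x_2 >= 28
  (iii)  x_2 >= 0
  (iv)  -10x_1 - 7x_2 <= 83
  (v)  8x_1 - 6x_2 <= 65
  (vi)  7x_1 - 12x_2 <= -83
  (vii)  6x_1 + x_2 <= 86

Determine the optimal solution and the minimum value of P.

Vertices and P = 2x_1 + 12x_2:
  (0, 83/12) → P = 83
  (0, 86) → P = 1032
  (79/73, 551/73) → P = 6770/73
  (134/13, 314/13) → P = 4036/13

At the optimal vertex, x_1 = 0 and 7x_1 - 12x_2 = -83.
Solving simultaneously gives x_1 = 0, x_2 = 83/12.

x_1 = 0, x_2 = 83/12, minimum P = 83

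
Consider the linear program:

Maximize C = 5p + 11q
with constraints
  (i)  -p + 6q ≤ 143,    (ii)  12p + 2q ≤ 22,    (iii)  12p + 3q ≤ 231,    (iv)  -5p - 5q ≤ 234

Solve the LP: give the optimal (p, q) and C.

p = -77/37, q = 869/37, maximum C = 9174/37

Corner points and C = 5p + 11q:
  (-77/37, 869/37) → C = 9174/37
  (-2119/35, 481/35) → C = -5304/35
  (289/25, -1459/25) → C = -14604/25

At the optimal vertex, -p + 6q = 143 and 12p + 2q = 22.
Solving simultaneously gives p = -77/37, q = 869/37.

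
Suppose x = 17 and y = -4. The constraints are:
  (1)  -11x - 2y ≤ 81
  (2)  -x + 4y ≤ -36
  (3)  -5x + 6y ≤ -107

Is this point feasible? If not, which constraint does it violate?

not feasible — violates (2)

Constraint (2): -x + 4y = -33, which is not ≤ -36. All other constraints are satisfied.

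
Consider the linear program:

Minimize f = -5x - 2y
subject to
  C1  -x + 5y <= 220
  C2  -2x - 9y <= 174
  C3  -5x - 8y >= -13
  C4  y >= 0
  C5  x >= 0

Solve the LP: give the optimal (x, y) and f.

Feasible corners and f = -5x - 2y:
  (13/5, 0) → f = -13
  (0, 13/8) → f = -13/4
  (0, 0) → f = 0

At the optimal vertex, -5x - 8y = -13 and y = 0.
Solving simultaneously gives x = 13/5, y = 0.

x = 13/5, y = 0, minimum f = -13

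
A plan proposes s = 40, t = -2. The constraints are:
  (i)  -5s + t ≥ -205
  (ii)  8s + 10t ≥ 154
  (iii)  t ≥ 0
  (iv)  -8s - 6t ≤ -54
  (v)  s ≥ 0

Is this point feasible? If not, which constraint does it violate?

Constraint (iii): t = -2, which is not ≥ 0. All other constraints are satisfied.

not feasible — violates (iii)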